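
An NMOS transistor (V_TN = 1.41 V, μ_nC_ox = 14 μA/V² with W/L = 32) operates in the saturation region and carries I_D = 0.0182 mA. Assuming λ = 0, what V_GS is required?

k_n = μ_nC_ox · (W/L) = 0.448 mA/V².
In saturation I_D = ½ k_n (V_GS − V_TN)², so V_GS − V_TN = √(2 I_D / k_n) = √(2 × 0.0182 / 0.448) = 0.285 V.
V_GS = 1.41 + 0.285 = 1.7 V.

V_GS = 1.70 V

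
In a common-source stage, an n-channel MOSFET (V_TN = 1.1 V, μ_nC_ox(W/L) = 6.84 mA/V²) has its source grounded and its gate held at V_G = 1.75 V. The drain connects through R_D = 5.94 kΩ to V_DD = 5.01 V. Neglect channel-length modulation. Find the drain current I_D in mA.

V_GS = V_G = 1.75 V, so V_ov = 1.75 − 1.1 = 0.65 V.
Assume saturation: I_D = ½ k_n V_ov² = 0.5 × 6.84 × 0.65² = 1.44 mA, giving V_DS = V_DD − I_D R_D = 5.01 − 1.44 × 5.94 = -3.57 V.
But -3.57 V < V_ov = 0.65 V, so the device is actually in triode.
In triode I_D = k_n[V_ov V_DS − ½ V_DS²] and I_D = (V_DD − V_DS)/R_D. Equating: 20.3 V_DS² − 27.41 V_DS + 5.01 = 0, giving V_DS = 0.218 V (the root below V_ov).
I_D = (5.01 − 0.218) / 5.94 = 0.807 mA.

I_D = 0.807 mA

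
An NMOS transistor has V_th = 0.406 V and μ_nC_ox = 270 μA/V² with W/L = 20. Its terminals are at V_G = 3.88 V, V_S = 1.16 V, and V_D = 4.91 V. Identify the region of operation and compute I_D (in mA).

Saturation; I_D = 14.5 mA

V_GS = V_G − V_S = 3.88 − 1.16 = 2.72 V; V_DS = V_D − V_S = 4.91 − 1.16 = 3.75 V.
k_n = μ_nC_ox · (W/L) = 5.4 mA/V².
V_ov = V_GS − V_th = 2.72 − 0.406 = 2.31 V.
Since V_DS = 3.75 V ≥ V_ov = 2.31 V, the device is in saturation.
I_D = ½ k_n V_ov² = 0.5 × 5.4 × 2.31² = 14.5 mA.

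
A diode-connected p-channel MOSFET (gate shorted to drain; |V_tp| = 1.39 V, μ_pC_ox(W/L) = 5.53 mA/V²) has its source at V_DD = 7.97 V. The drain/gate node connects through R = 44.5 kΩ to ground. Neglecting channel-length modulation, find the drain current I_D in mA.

I_D = 0.143 mA

With gate tied to drain, V_SG = V_SD ≥ V_SG − |V_tp|, so the device is in saturation.
KCL at the drain: ½ k_p (V_SG − |V_tp|)² = (V_DD − V_SG)/R.
Let x = V_SG − 1.39. Then 123 x² + x − 6.58 = 0, giving x = 0.227 V (positive root), so V_SG = 1.62 V.
I_D = (V_DD − V_SG)/R = (7.97 − 1.62) / 44.5 = 0.143 mA.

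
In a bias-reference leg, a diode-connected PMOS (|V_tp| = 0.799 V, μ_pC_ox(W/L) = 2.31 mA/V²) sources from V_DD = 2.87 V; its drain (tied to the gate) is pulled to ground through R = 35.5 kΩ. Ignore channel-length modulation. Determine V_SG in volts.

With gate tied to drain, V_SG = V_SD ≥ V_SG − |V_tp|, so the device is in saturation.
KCL at the drain: ½ k_p (V_SG − |V_tp|)² = (V_DD − V_SG)/R.
Let x = V_SG − 0.799. Then 41 x² + x − 2.071 = 0, giving x = 0.213 V (positive root), so V_SG = 1.01 V.
I_D = (V_DD − V_SG)/R = (2.87 − 1.01) / 35.5 = 0.0523 mA.

V_SG = 1.01 V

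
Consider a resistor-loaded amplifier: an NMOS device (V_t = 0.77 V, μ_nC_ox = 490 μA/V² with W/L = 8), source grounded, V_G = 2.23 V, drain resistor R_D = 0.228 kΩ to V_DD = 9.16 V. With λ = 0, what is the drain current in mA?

I_D = 4.18 mA

V_GS = V_G = 2.23 V, so V_ov = 2.23 − 0.77 = 1.46 V.
k_n = μ_nC_ox · (W/L) = 3.92 mA/V².
Assume saturation: I_D = ½ k_n V_ov² = 0.5 × 3.92 × 1.46² = 4.18 mA, giving V_DS = V_DD − I_D R_D = 9.16 − 4.18 × 0.228 = 8.21 V.
V_DS = 8.21 V ≥ V_ov = 1.46 V, confirming saturation.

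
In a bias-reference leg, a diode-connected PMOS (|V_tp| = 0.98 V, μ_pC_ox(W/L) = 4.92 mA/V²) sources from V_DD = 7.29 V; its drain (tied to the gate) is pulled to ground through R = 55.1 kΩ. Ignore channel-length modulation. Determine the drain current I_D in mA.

With gate tied to drain, V_SG = V_SD ≥ V_SG − |V_tp|, so the device is in saturation.
KCL at the drain: ½ k_p (V_SG − |V_tp|)² = (V_DD − V_SG)/R.
Let x = V_SG − 0.98. Then 136 x² + x − 6.31 = 0, giving x = 0.212 V (positive root), so V_SG = 1.19 V.
I_D = (V_DD − V_SG)/R = (7.29 − 1.19) / 55.1 = 0.111 mA.

I_D = 0.111 mA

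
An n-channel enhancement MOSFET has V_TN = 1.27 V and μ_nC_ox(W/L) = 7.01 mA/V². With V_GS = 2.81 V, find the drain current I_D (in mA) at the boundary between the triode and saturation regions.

At the boundary V_DS = V_ov = V_GS − V_TN = 2.81 − 1.27 = 1.54 V.
I_D = ½ k_n V_ov² = 0.5 × 7.01 × 1.54² = 8.31 mA.

I_D = 8.31 mA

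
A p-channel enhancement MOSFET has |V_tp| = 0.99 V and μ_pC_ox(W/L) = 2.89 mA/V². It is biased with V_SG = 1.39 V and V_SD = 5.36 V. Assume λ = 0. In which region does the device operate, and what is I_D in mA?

Saturation; I_D = 0.231 mA

V_ov = V_SG − |V_tp| = 1.39 − 0.99 = 0.4 V.
Since V_SD = 5.36 V ≥ V_ov = 0.4 V, the device is in saturation.
I_D = ½ k_p V_ov² = 0.5 × 2.89 × 0.4² = 0.231 mA.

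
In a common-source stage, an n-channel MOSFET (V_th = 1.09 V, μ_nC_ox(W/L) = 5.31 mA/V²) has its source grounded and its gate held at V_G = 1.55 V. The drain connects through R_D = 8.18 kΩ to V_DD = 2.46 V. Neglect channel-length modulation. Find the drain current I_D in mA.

I_D = 0.284 mA

V_GS = V_G = 1.55 V, so V_ov = 1.55 − 1.09 = 0.46 V.
Assume saturation: I_D = ½ k_n V_ov² = 0.5 × 5.31 × 0.46² = 0.562 mA, giving V_DS = V_DD − I_D R_D = 2.46 − 0.562 × 8.18 = -2.14 V.
But -2.14 V < V_ov = 0.46 V, so the device is actually in triode.
In triode I_D = k_n[V_ov V_DS − ½ V_DS²] and I_D = (V_DD − V_DS)/R_D. Equating: 21.7 V_DS² − 20.98 V_DS + 2.46 = 0, giving V_DS = 0.137 V (the root below V_ov).
I_D = (2.46 − 0.137) / 8.18 = 0.284 mA.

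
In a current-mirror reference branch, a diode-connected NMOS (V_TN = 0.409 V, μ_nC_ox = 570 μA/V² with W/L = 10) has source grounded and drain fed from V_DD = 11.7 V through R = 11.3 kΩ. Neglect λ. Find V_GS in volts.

With gate tied to drain, V_GS = V_DS ≥ V_GS − V_TN, so the device is in saturation.
k_n = μ_nC_ox · (W/L) = 5.7 mA/V².
KCL at the drain: ½ k_n (V_GS − V_TN)² = (V_DD − V_GS)/R.
Let x = V_GS − 0.409. Then 32.2 x² + x − 11.29 = 0, giving x = 0.577 V (positive root), so V_GS = 0.986 V.
I_D = (V_DD − V_GS)/R = (11.7 − 0.986) / 11.3 = 0.948 mA.

V_GS = 0.986 V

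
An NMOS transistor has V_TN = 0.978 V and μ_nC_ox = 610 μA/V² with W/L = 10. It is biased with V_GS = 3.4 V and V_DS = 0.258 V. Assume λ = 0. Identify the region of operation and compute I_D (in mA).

k_n = μ_nC_ox · (W/L) = 6.1 mA/V².
V_ov = V_GS − V_TN = 3.4 − 0.978 = 2.42 V.
Since V_DS = 0.258 V < V_ov = 2.42 V, the device is in the triode region.
I_D = k_n [V_ov · V_DS − ½ V_DS²] = 6.1 × [2.42 × 0.258 − 0.5 × 0.258²] = 3.61 mA.

Triode; I_D = 3.61 mA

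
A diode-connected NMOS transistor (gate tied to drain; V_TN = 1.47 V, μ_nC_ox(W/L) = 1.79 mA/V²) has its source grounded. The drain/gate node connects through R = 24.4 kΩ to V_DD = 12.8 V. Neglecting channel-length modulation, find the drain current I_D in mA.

With gate tied to drain, V_GS = V_DS ≥ V_GS − V_TN, so the device is in saturation.
KCL at the drain: ½ k_n (V_GS − V_TN)² = (V_DD − V_GS)/R.
Let x = V_GS − 1.47. Then 21.8 x² + x − 11.33 = 0, giving x = 0.698 V (positive root), so V_GS = 2.17 V.
I_D = (V_DD − V_GS)/R = (12.8 − 2.17) / 24.4 = 0.436 mA.

I_D = 0.436 mA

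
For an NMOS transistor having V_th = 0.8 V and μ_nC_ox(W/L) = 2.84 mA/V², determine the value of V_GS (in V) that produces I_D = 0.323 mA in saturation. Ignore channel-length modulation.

V_GS = 1.28 V

In saturation I_D = ½ k_n (V_GS − V_th)², so V_GS − V_th = √(2 I_D / k_n) = √(2 × 0.323 / 2.84) = 0.477 V.
V_GS = 0.8 + 0.477 = 1.28 V.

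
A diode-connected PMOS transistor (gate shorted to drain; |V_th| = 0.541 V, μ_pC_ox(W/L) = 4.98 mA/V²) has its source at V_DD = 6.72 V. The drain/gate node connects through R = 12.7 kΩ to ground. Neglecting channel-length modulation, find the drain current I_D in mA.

With gate tied to drain, V_SG = V_SD ≥ V_SG − |V_th|, so the device is in saturation.
KCL at the drain: ½ k_p (V_SG − |V_th|)² = (V_DD − V_SG)/R.
Let x = V_SG − 0.541. Then 31.6 x² + x − 6.179 = 0, giving x = 0.427 V (positive root), so V_SG = 0.968 V.
I_D = (V_DD − V_SG)/R = (6.72 − 0.968) / 12.7 = 0.453 mA.

I_D = 0.453 mA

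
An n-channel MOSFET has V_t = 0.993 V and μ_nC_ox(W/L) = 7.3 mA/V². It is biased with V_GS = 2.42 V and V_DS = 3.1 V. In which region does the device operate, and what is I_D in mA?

V_ov = V_GS − V_t = 2.42 − 0.993 = 1.43 V.
Since V_DS = 3.1 V ≥ V_ov = 1.43 V, the device is in saturation.
I_D = ½ k_n V_ov² = 0.5 × 7.3 × 1.43² = 7.43 mA.

Saturation; I_D = 7.43 mA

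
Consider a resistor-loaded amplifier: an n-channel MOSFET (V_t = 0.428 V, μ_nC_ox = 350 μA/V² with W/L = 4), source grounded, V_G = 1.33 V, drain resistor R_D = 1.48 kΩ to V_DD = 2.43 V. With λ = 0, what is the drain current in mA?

V_GS = V_G = 1.33 V, so V_ov = 1.33 − 0.428 = 0.902 V.
k_n = μ_nC_ox · (W/L) = 1.4 mA/V².
Assume saturation: I_D = ½ k_n V_ov² = 0.5 × 1.4 × 0.902² = 0.57 mA, giving V_DS = V_DD − I_D R_D = 2.43 − 0.57 × 1.48 = 1.59 V.
V_DS = 1.59 V ≥ V_ov = 0.902 V, confirming saturation.

I_D = 0.570 mA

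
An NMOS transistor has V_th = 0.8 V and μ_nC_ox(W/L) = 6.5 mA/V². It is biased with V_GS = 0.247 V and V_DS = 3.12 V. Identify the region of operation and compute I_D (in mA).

Cutoff; I_D = 0 mA

V_GS = 0.247 V < V_th = 0.8 V, so the transistor is in cutoff.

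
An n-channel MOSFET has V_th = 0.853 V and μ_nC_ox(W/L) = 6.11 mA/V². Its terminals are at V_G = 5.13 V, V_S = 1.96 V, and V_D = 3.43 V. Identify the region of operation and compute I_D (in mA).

Triode; I_D = 14.2 mA

V_GS = V_G − V_S = 5.13 − 1.96 = 3.17 V; V_DS = V_D − V_S = 3.43 − 1.96 = 1.47 V.
V_ov = V_GS − V_th = 3.17 − 0.853 = 2.32 V.
Since V_DS = 1.47 V < V_ov = 2.32 V, the device is in the triode region.
I_D = k_n [V_ov · V_DS − ½ V_DS²] = 6.11 × [2.32 × 1.47 − 0.5 × 1.47²] = 14.2 mA.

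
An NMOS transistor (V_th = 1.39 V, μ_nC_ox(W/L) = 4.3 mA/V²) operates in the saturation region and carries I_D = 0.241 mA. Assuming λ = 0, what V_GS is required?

V_GS = 1.72 V

In saturation I_D = ½ k_n (V_GS − V_th)², so V_GS − V_th = √(2 I_D / k_n) = √(2 × 0.241 / 4.3) = 0.335 V.
V_GS = 1.39 + 0.335 = 1.72 V.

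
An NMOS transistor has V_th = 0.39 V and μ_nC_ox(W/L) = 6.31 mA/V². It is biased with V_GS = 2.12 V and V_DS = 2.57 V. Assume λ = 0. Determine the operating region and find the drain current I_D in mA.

V_ov = V_GS − V_th = 2.12 − 0.39 = 1.73 V.
Since V_DS = 2.57 V ≥ V_ov = 1.73 V, the device is in saturation.
I_D = ½ k_n V_ov² = 0.5 × 6.31 × 1.73² = 9.44 mA.

Saturation; I_D = 9.44 mA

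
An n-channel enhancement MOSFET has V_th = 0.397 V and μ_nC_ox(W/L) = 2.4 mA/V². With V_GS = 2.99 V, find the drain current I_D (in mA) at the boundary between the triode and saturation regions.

I_D = 8.07 mA

At the boundary V_DS = V_ov = V_GS − V_th = 2.99 − 0.397 = 2.59 V.
I_D = ½ k_n V_ov² = 0.5 × 2.4 × 2.59² = 8.07 mA.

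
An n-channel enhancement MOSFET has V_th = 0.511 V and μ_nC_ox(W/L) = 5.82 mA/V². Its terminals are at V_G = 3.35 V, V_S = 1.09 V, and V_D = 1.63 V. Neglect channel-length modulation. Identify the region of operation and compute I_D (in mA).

V_GS = V_G − V_S = 3.35 − 1.09 = 2.26 V; V_DS = V_D − V_S = 1.63 − 1.09 = 0.54 V.
V_ov = V_GS − V_th = 2.26 − 0.511 = 1.75 V.
Since V_DS = 0.54 V < V_ov = 1.75 V, the device is in the triode region.
I_D = k_n [V_ov · V_DS − ½ V_DS²] = 5.82 × [1.75 × 0.54 − 0.5 × 0.54²] = 4.65 mA.

Triode; I_D = 4.65 mA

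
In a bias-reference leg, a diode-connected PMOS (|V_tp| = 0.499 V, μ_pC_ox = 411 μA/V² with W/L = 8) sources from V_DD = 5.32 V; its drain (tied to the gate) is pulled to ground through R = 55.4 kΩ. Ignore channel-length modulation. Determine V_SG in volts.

With gate tied to drain, V_SG = V_SD ≥ V_SG − |V_tp|, so the device is in saturation.
k_p = μ_pC_ox · (W/L) = 3.288 mA/V².
KCL at the drain: ½ k_p (V_SG − |V_tp|)² = (V_DD − V_SG)/R.
Let x = V_SG − 0.499. Then 91.1 x² + x − 4.821 = 0, giving x = 0.225 V (positive root), so V_SG = 0.724 V.
I_D = (V_DD − V_SG)/R = (5.32 − 0.724) / 55.4 = 0.083 mA.

V_SG = 0.724 V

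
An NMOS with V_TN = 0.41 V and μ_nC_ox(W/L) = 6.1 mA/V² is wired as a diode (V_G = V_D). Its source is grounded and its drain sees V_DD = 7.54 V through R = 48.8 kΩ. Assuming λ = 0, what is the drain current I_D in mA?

With gate tied to drain, V_GS = V_DS ≥ V_GS − V_TN, so the device is in saturation.
KCL at the drain: ½ k_n (V_GS − V_TN)² = (V_DD − V_GS)/R.
Let x = V_GS − 0.41. Then 149 x² + x − 7.13 = 0, giving x = 0.216 V (positive root), so V_GS = 0.626 V.
I_D = (V_DD − V_GS)/R = (7.54 − 0.626) / 48.8 = 0.142 mA.

I_D = 0.142 mA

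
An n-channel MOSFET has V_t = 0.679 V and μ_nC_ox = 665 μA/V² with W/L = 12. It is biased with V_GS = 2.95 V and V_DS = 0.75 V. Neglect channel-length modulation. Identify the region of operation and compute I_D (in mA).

Triode; I_D = 11.3 mA

k_n = μ_nC_ox · (W/L) = 7.98 mA/V².
V_ov = V_GS − V_t = 2.95 − 0.679 = 2.27 V.
Since V_DS = 0.75 V < V_ov = 2.27 V, the device is in the triode region.
I_D = k_n [V_ov · V_DS − ½ V_DS²] = 7.98 × [2.27 × 0.75 − 0.5 × 0.75²] = 11.3 mA.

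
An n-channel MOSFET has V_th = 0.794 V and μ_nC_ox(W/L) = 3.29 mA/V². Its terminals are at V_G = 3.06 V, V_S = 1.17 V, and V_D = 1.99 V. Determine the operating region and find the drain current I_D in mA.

Triode; I_D = 1.85 mA

V_GS = V_G − V_S = 3.06 − 1.17 = 1.89 V; V_DS = V_D − V_S = 1.99 − 1.17 = 0.82 V.
V_ov = V_GS − V_th = 1.89 − 0.794 = 1.1 V.
Since V_DS = 0.82 V < V_ov = 1.1 V, the device is in the triode region.
I_D = k_n [V_ov · V_DS − ½ V_DS²] = 3.29 × [1.1 × 0.82 − 0.5 × 0.82²] = 1.85 mA.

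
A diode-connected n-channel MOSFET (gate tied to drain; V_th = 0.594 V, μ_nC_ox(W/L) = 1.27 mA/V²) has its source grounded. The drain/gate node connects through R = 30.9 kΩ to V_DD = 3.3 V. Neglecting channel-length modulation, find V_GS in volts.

With gate tied to drain, V_GS = V_DS ≥ V_GS − V_th, so the device is in saturation.
KCL at the drain: ½ k_n (V_GS − V_th)² = (V_DD − V_GS)/R.
Let x = V_GS − 0.594. Then 19.6 x² + x − 2.706 = 0, giving x = 0.347 V (positive root), so V_GS = 0.941 V.
I_D = (V_DD − V_GS)/R = (3.3 − 0.941) / 30.9 = 0.0764 mA.

V_GS = 0.941 V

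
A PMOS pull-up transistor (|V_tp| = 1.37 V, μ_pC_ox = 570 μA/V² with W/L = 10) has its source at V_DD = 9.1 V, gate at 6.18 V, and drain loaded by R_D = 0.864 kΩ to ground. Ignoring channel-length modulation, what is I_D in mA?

V_SG = V_DD − V_G = 9.1 − 6.18 = 2.92 V, so V_ov = 2.92 − 1.37 = 1.55 V.
k_p = μ_pC_ox · (W/L) = 5.7 mA/V².
Assume saturation: I_D = ½ k_p V_ov² = 0.5 × 5.7 × 1.55² = 6.85 mA, giving V_SD = V_DD − I_D R_D = 9.1 − 6.85 × 0.864 = 3.18 V.
V_SD = 3.18 V ≥ V_ov = 1.55 V, confirming saturation.

I_D = 6.85 mA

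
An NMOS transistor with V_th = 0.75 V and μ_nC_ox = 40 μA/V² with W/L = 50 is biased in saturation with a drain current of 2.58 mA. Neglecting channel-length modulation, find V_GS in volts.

k_n = μ_nC_ox · (W/L) = 2 mA/V².
In saturation I_D = ½ k_n (V_GS − V_th)², so V_GS − V_th = √(2 I_D / k_n) = √(2 × 2.58 / 2) = 1.61 V.
V_GS = 0.75 + 1.61 = 2.36 V.

V_GS = 2.36 V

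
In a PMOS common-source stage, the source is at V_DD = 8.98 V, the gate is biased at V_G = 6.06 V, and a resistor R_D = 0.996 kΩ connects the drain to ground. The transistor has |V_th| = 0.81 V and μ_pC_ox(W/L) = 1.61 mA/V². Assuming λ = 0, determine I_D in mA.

V_SG = V_DD − V_G = 8.98 − 6.06 = 2.92 V, so V_ov = 2.92 − 0.81 = 2.11 V.
Assume saturation: I_D = ½ k_p V_ov² = 0.5 × 1.61 × 2.11² = 3.58 mA, giving V_SD = V_DD − I_D R_D = 8.98 − 3.58 × 0.996 = 5.41 V.
V_SD = 5.41 V ≥ V_ov = 2.11 V, confirming saturation.

I_D = 3.58 mA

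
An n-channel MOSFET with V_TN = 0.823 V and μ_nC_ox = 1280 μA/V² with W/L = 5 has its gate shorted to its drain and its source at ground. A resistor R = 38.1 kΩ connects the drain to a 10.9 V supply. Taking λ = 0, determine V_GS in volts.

With gate tied to drain, V_GS = V_DS ≥ V_GS − V_TN, so the device is in saturation.
k_n = μ_nC_ox · (W/L) = 6.4 mA/V².
KCL at the drain: ½ k_n (V_GS − V_TN)² = (V_DD − V_GS)/R.
Let x = V_GS − 0.823. Then 122 x² + x − 10.08 = 0, giving x = 0.283 V (positive root), so V_GS = 1.11 V.
I_D = (V_DD − V_GS)/R = (10.9 − 1.11) / 38.1 = 0.257 mA.

V_GS = 1.11 V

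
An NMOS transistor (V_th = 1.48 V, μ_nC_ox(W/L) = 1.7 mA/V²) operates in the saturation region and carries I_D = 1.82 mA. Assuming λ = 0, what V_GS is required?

V_GS = 2.94 V

In saturation I_D = ½ k_n (V_GS − V_th)², so V_GS − V_th = √(2 I_D / k_n) = √(2 × 1.82 / 1.7) = 1.46 V.
V_GS = 1.48 + 1.46 = 2.94 V.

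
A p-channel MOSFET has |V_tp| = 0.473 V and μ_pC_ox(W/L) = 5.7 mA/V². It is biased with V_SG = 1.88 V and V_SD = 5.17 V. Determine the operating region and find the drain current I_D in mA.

Saturation; I_D = 5.64 mA

V_ov = V_SG − |V_tp| = 1.88 − 0.473 = 1.41 V.
Since V_SD = 5.17 V ≥ V_ov = 1.41 V, the device is in saturation.
I_D = ½ k_p V_ov² = 0.5 × 5.7 × 1.41² = 5.64 mA.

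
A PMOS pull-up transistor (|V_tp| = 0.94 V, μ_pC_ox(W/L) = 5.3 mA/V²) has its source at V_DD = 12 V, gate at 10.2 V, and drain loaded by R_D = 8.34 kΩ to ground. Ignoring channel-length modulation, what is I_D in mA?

I_D = 1.39 mA

V_SG = V_DD − V_G = 12 − 10.2 = 1.8 V, so V_ov = 1.8 − 0.94 = 0.86 V.
Assume saturation: I_D = ½ k_p V_ov² = 0.5 × 5.3 × 0.86² = 1.96 mA, giving V_SD = V_DD − I_D R_D = 12 − 1.96 × 8.34 = -4.35 V.
But -4.35 V < V_ov = 0.86 V, so the device is actually in triode.
In triode I_D = k_p[V_ov V_SD − ½ V_SD²] and I_D = (V_DD − V_SD)/R_D. Equating: 22.1 V_SD² − 39.01 V_SD + 12 = 0, giving V_SD = 0.397 V (the root below V_ov).
I_D = (12 − 0.397) / 8.34 = 1.39 mA.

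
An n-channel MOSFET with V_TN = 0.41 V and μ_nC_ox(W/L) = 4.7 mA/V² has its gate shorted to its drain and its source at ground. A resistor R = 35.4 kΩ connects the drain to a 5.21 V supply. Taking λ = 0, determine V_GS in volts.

V_GS = 0.644 V

With gate tied to drain, V_GS = V_DS ≥ V_GS − V_TN, so the device is in saturation.
KCL at the drain: ½ k_n (V_GS − V_TN)² = (V_DD − V_GS)/R.
Let x = V_GS − 0.41. Then 83.2 x² + x − 4.8 = 0, giving x = 0.234 V (positive root), so V_GS = 0.644 V.
I_D = (V_DD − V_GS)/R = (5.21 − 0.644) / 35.4 = 0.129 mA.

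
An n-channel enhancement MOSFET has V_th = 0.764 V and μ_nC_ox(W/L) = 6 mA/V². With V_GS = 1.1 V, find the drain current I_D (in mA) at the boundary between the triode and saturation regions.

I_D = 0.339 mA

At the boundary V_DS = V_ov = V_GS − V_th = 1.1 − 0.764 = 0.336 V.
I_D = ½ k_n V_ov² = 0.5 × 6 × 0.336² = 0.339 mA.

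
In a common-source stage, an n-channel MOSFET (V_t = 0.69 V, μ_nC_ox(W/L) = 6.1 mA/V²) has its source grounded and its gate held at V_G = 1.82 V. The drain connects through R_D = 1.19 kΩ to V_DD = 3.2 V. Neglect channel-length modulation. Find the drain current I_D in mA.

I_D = 2.34 mA

V_GS = V_G = 1.82 V, so V_ov = 1.82 − 0.69 = 1.13 V.
Assume saturation: I_D = ½ k_n V_ov² = 0.5 × 6.1 × 1.13² = 3.89 mA, giving V_DS = V_DD − I_D R_D = 3.2 − 3.89 × 1.19 = -1.43 V.
But -1.43 V < V_ov = 1.13 V, so the device is actually in triode.
In triode I_D = k_n[V_ov V_DS − ½ V_DS²] and I_D = (V_DD − V_DS)/R_D. Equating: 3.63 V_DS² − 9.203 V_DS + 3.2 = 0, giving V_DS = 0.416 V (the root below V_ov).
I_D = (3.2 − 0.416) / 1.19 = 2.34 mA.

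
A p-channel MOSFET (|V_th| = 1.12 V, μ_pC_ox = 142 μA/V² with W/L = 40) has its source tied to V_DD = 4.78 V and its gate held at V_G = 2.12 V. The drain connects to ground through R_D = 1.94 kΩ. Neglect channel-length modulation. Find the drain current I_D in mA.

V_SG = V_DD − V_G = 4.78 − 2.12 = 2.66 V, so V_ov = 2.66 − 1.12 = 1.54 V.
k_p = μ_pC_ox · (W/L) = 5.68 mA/V².
Assume saturation: I_D = ½ k_p V_ov² = 0.5 × 5.68 × 1.54² = 6.74 mA, giving V_SD = V_DD − I_D R_D = 4.78 − 6.74 × 1.94 = -8.29 V.
But -8.29 V < V_ov = 1.54 V, so the device is actually in triode.
In triode I_D = k_p[V_ov V_SD − ½ V_SD²] and I_D = (V_DD − V_SD)/R_D. Equating: 5.51 V_SD² − 17.97 V_SD + 4.78 = 0, giving V_SD = 0.292 V (the root below V_ov).
I_D = (4.78 − 0.292) / 1.94 = 2.31 mA.

I_D = 2.31 mA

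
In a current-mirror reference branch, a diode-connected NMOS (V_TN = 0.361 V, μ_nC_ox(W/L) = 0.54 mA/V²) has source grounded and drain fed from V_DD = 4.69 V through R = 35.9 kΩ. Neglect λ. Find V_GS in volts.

V_GS = 0.980 V

With gate tied to drain, V_GS = V_DS ≥ V_GS − V_TN, so the device is in saturation.
KCL at the drain: ½ k_n (V_GS − V_TN)² = (V_DD − V_GS)/R.
Let x = V_GS − 0.361. Then 9.69 x² + x − 4.329 = 0, giving x = 0.619 V (positive root), so V_GS = 0.98 V.
I_D = (V_DD − V_GS)/R = (4.69 − 0.98) / 35.9 = 0.103 mA.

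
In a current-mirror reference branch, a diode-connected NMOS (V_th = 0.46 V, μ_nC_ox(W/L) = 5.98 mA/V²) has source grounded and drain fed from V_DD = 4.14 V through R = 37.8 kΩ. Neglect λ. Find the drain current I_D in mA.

I_D = 0.0927 mA

With gate tied to drain, V_GS = V_DS ≥ V_GS − V_th, so the device is in saturation.
KCL at the drain: ½ k_n (V_GS − V_th)² = (V_DD − V_GS)/R.
Let x = V_GS − 0.46. Then 113 x² + x − 3.68 = 0, giving x = 0.176 V (positive root), so V_GS = 0.636 V.
I_D = (V_DD − V_GS)/R = (4.14 − 0.636) / 37.8 = 0.0927 mA.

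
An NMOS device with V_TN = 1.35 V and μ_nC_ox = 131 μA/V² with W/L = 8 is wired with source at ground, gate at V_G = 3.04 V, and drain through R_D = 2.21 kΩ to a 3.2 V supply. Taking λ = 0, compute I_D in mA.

V_GS = V_G = 3.04 V, so V_ov = 3.04 − 1.35 = 1.69 V.
k_n = μ_nC_ox · (W/L) = 1.048 mA/V².
Assume saturation: I_D = ½ k_n V_ov² = 0.5 × 1.048 × 1.69² = 1.5 mA, giving V_DS = V_DD − I_D R_D = 3.2 − 1.5 × 2.21 = -0.107 V.
But -0.107 V < V_ov = 1.69 V, so the device is actually in triode.
In triode I_D = k_n[V_ov V_DS − ½ V_DS²] and I_D = (V_DD − V_DS)/R_D. Equating: 1.16 V_DS² − 4.914 V_DS + 3.2 = 0, giving V_DS = 0.803 V (the root below V_ov).
I_D = (3.2 − 0.803) / 2.21 = 1.08 mA.

I_D = 1.08 mA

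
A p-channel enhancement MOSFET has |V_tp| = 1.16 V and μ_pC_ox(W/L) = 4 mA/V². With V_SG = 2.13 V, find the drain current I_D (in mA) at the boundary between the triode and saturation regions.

At the boundary V_SD = V_ov = V_SG − |V_tp| = 2.13 − 1.16 = 0.97 V.
I_D = ½ k_p V_ov² = 0.5 × 4 × 0.97² = 1.88 mA.

I_D = 1.88 mA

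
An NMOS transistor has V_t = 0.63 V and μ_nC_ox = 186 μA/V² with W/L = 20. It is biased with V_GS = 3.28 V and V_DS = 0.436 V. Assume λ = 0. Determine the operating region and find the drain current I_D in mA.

Triode; I_D = 3.94 mA

k_n = μ_nC_ox · (W/L) = 3.72 mA/V².
V_ov = V_GS − V_t = 3.28 − 0.63 = 2.65 V.
Since V_DS = 0.436 V < V_ov = 2.65 V, the device is in the triode region.
I_D = k_n [V_ov · V_DS − ½ V_DS²] = 3.72 × [2.65 × 0.436 − 0.5 × 0.436²] = 3.94 mA.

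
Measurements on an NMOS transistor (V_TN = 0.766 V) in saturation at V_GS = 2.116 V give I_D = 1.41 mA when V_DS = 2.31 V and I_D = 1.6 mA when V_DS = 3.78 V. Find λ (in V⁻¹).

λ = 0.116 V⁻¹

With V_GS fixed, I_D ∝ (1 + λ V_DS) in saturation, so I_D2/I_D1 = (1 + λ V_DS2)/(1 + λ V_DS1).
1.6/1.41 = 1.135 = (1 + 3.78 λ)/(1 + 2.31 λ).
Solving: λ (I_D1 V_DS2 − I_D2 V_DS1) = I_D2 − I_D1, so λ = (1.6 − 1.41) / (1.41 × 3.78 − 1.6 × 2.31) = 0.19 / 1.63 = 0.116 V⁻¹.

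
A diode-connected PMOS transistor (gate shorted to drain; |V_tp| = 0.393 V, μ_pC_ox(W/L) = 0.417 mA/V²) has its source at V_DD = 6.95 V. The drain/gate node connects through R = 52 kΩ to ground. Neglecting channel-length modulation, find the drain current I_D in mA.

With gate tied to drain, V_SG = V_SD ≥ V_SG − |V_tp|, so the device is in saturation.
KCL at the drain: ½ k_p (V_SG − |V_tp|)² = (V_DD − V_SG)/R.
Let x = V_SG − 0.393. Then 10.8 x² + x − 6.557 = 0, giving x = 0.733 V (positive root), so V_SG = 1.13 V.
I_D = (V_DD − V_SG)/R = (6.95 − 1.13) / 52 = 0.112 mA.

I_D = 0.112 mA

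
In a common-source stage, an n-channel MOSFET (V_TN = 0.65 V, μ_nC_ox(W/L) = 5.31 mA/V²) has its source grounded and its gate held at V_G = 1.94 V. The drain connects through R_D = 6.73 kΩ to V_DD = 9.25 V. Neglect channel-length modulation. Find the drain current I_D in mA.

V_GS = V_G = 1.94 V, so V_ov = 1.94 − 0.65 = 1.29 V.
Assume saturation: I_D = ½ k_n V_ov² = 0.5 × 5.31 × 1.29² = 4.42 mA, giving V_DS = V_DD − I_D R_D = 9.25 − 4.42 × 6.73 = -20.5 V.
But -20.5 V < V_ov = 1.29 V, so the device is actually in triode.
In triode I_D = k_n[V_ov V_DS − ½ V_DS²] and I_D = (V_DD − V_DS)/R_D. Equating: 17.9 V_DS² − 47.1 V_DS + 9.25 = 0, giving V_DS = 0.214 V (the root below V_ov).
I_D = (9.25 − 0.214) / 6.73 = 1.34 mA.

I_D = 1.34 mA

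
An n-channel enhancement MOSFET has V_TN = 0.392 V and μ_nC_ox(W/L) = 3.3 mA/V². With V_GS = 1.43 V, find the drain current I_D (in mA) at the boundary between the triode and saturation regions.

I_D = 1.78 mA

At the boundary V_DS = V_ov = V_GS − V_TN = 1.43 − 0.392 = 1.04 V.
I_D = ½ k_n V_ov² = 0.5 × 3.3 × 1.04² = 1.78 mA.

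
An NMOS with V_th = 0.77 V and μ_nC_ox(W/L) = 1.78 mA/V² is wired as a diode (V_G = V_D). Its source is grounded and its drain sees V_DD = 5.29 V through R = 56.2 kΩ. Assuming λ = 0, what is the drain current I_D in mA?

I_D = 0.0753 mA

With gate tied to drain, V_GS = V_DS ≥ V_GS − V_th, so the device is in saturation.
KCL at the drain: ½ k_n (V_GS − V_th)² = (V_DD − V_GS)/R.
Let x = V_GS − 0.77. Then 50 x² + x − 4.52 = 0, giving x = 0.291 V (positive root), so V_GS = 1.06 V.
I_D = (V_DD − V_GS)/R = (5.29 − 1.06) / 56.2 = 0.0753 mA.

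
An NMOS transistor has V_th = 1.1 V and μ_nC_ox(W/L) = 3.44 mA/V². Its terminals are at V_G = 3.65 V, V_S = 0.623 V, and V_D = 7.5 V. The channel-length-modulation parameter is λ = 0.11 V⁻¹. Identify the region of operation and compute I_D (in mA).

Saturation; I_D = 11.2 mA

V_GS = V_G − V_S = 3.65 − 0.623 = 3.03 V; V_DS = V_D − V_S = 7.5 − 0.623 = 6.88 V.
V_ov = V_GS − V_th = 3.03 − 1.1 = 1.93 V.
Since V_DS = 6.88 V ≥ V_ov = 1.93 V, the device is in saturation.
I_D = ½ k_n V_ov² (1 + λ V_DS) = 0.5 × 3.44 × 1.93² × (1 + 0.11 × 6.88) = 11.2 mA.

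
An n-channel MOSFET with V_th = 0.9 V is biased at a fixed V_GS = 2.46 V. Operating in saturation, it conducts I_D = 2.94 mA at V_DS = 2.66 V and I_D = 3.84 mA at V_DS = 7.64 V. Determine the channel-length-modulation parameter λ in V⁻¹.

λ = 0.0735 V⁻¹

With V_GS fixed, I_D ∝ (1 + λ V_DS) in saturation, so I_D2/I_D1 = (1 + λ V_DS2)/(1 + λ V_DS1).
3.84/2.94 = 1.306 = (1 + 7.64 λ)/(1 + 2.66 λ).
Solving: λ (I_D1 V_DS2 − I_D2 V_DS1) = I_D2 − I_D1, so λ = (3.84 − 2.94) / (2.94 × 7.64 − 3.84 × 2.66) = 0.9 / 12.2 = 0.0735 V⁻¹.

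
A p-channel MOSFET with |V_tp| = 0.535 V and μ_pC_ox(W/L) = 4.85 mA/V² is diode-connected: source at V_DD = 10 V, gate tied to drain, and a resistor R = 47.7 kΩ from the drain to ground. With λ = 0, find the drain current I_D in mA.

I_D = 0.193 mA

With gate tied to drain, V_SG = V_SD ≥ V_SG − |V_tp|, so the device is in saturation.
KCL at the drain: ½ k_p (V_SG − |V_tp|)² = (V_DD − V_SG)/R.
Let x = V_SG − 0.535. Then 116 x² + x − 9.465 = 0, giving x = 0.282 V (positive root), so V_SG = 0.817 V.
I_D = (V_DD − V_SG)/R = (10 − 0.817) / 47.7 = 0.193 mA.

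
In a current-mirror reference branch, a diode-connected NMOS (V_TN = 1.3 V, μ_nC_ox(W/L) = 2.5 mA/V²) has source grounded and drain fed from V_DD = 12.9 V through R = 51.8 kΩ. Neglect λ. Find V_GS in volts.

V_GS = 1.72 V

With gate tied to drain, V_GS = V_DS ≥ V_GS − V_TN, so the device is in saturation.
KCL at the drain: ½ k_n (V_GS − V_TN)² = (V_DD − V_GS)/R.
Let x = V_GS − 1.3. Then 64.8 x² + x − 11.6 = 0, giving x = 0.416 V (positive root), so V_GS = 1.72 V.
I_D = (V_DD − V_GS)/R = (12.9 − 1.72) / 51.8 = 0.216 mA.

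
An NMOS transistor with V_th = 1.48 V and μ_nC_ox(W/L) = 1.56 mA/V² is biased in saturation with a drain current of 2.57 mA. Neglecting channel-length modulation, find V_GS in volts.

In saturation I_D = ½ k_n (V_GS − V_th)², so V_GS − V_th = √(2 I_D / k_n) = √(2 × 2.57 / 1.56) = 1.82 V.
V_GS = 1.48 + 1.82 = 3.3 V.

V_GS = 3.30 V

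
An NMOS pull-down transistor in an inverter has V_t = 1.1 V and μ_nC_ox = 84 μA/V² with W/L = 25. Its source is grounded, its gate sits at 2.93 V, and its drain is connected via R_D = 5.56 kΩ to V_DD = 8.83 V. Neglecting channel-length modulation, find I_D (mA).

I_D = 1.51 mA

V_GS = V_G = 2.93 V, so V_ov = 2.93 − 1.1 = 1.83 V.
k_n = μ_nC_ox · (W/L) = 2.1 mA/V².
Assume saturation: I_D = ½ k_n V_ov² = 0.5 × 2.1 × 1.83² = 3.52 mA, giving V_DS = V_DD − I_D R_D = 8.83 − 3.52 × 5.56 = -10.7 V.
But -10.7 V < V_ov = 1.83 V, so the device is actually in triode.
In triode I_D = k_n[V_ov V_DS − ½ V_DS²] and I_D = (V_DD − V_DS)/R_D. Equating: 5.84 V_DS² − 22.37 V_DS + 8.83 = 0, giving V_DS = 0.447 V (the root below V_ov).
I_D = (8.83 − 0.447) / 5.56 = 1.51 mA.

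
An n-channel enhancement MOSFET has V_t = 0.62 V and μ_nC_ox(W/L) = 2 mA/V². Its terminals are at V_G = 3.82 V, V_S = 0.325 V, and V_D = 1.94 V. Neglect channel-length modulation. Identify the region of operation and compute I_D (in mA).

Triode; I_D = 6.68 mA

V_GS = V_G − V_S = 3.82 − 0.325 = 3.49 V; V_DS = V_D − V_S = 1.94 − 0.325 = 1.61 V.
V_ov = V_GS − V_t = 3.49 − 0.62 = 2.87 V.
Since V_DS = 1.61 V < V_ov = 2.87 V, the device is in the triode region.
I_D = k_n [V_ov · V_DS − ½ V_DS²] = 2 × [2.87 × 1.61 − 0.5 × 1.61²] = 6.68 mA.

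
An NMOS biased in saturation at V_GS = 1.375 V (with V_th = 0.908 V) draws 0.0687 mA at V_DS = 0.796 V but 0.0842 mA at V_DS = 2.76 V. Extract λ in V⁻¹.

λ = 0.126 V⁻¹

With V_GS fixed, I_D ∝ (1 + λ V_DS) in saturation, so I_D2/I_D1 = (1 + λ V_DS2)/(1 + λ V_DS1).
0.0842/0.0687 = 1.226 = (1 + 2.76 λ)/(1 + 0.796 λ).
Solving: λ (I_D1 V_DS2 − I_D2 V_DS1) = I_D2 − I_D1, so λ = (0.0842 − 0.0687) / (0.0687 × 2.76 − 0.0842 × 0.796) = 0.0155 / 0.123 = 0.126 V⁻¹.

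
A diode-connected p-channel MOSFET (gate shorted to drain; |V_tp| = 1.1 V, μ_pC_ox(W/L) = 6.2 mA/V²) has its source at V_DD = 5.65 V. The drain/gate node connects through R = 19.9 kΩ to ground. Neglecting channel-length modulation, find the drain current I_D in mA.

I_D = 0.215 mA

With gate tied to drain, V_SG = V_SD ≥ V_SG − |V_tp|, so the device is in saturation.
KCL at the drain: ½ k_p (V_SG − |V_tp|)² = (V_DD − V_SG)/R.
Let x = V_SG − 1.1. Then 61.7 x² + x − 4.55 = 0, giving x = 0.264 V (positive root), so V_SG = 1.36 V.
I_D = (V_DD − V_SG)/R = (5.65 − 1.36) / 19.9 = 0.215 mA.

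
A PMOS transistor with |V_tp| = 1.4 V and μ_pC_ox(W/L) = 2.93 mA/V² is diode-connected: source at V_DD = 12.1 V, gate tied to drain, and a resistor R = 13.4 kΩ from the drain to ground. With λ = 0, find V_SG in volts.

V_SG = 2.11 V

With gate tied to drain, V_SG = V_SD ≥ V_SG − |V_tp|, so the device is in saturation.
KCL at the drain: ½ k_p (V_SG − |V_tp|)² = (V_DD − V_SG)/R.
Let x = V_SG − 1.4. Then 19.6 x² + x − 10.7 = 0, giving x = 0.713 V (positive root), so V_SG = 2.11 V.
I_D = (V_DD − V_SG)/R = (12.1 − 2.11) / 13.4 = 0.745 mA.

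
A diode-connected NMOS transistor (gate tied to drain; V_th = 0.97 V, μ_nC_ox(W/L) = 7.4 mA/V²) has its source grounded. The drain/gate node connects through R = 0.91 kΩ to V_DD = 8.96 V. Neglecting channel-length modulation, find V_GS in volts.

With gate tied to drain, V_GS = V_DS ≥ V_GS − V_th, so the device is in saturation.
KCL at the drain: ½ k_n (V_GS − V_th)² = (V_DD − V_GS)/R.
Let x = V_GS − 0.97. Then 3.37 x² + x − 7.99 = 0, giving x = 1.4 V (positive root), so V_GS = 2.37 V.
I_D = (V_DD − V_GS)/R = (8.96 − 2.37) / 0.91 = 7.24 mA.

V_GS = 2.37 V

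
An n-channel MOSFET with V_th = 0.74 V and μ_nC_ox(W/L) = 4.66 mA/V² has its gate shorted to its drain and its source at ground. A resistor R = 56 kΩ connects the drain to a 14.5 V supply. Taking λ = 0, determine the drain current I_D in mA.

With gate tied to drain, V_GS = V_DS ≥ V_GS − V_th, so the device is in saturation.
KCL at the drain: ½ k_n (V_GS − V_th)² = (V_DD − V_GS)/R.
Let x = V_GS − 0.74. Then 130 x² + x − 13.76 = 0, giving x = 0.321 V (positive root), so V_GS = 1.06 V.
I_D = (V_DD − V_GS)/R = (14.5 − 1.06) / 56 = 0.24 mA.

I_D = 0.240 mA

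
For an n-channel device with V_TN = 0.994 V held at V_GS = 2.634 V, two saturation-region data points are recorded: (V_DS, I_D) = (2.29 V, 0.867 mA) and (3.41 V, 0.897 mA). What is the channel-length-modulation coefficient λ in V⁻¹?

With V_GS fixed, I_D ∝ (1 + λ V_DS) in saturation, so I_D2/I_D1 = (1 + λ V_DS2)/(1 + λ V_DS1).
0.897/0.867 = 1.035 = (1 + 3.41 λ)/(1 + 2.29 λ).
Solving: λ (I_D1 V_DS2 − I_D2 V_DS1) = I_D2 − I_D1, so λ = (0.897 − 0.867) / (0.867 × 3.41 − 0.897 × 2.29) = 0.03 / 0.902 = 0.0332 V⁻¹.

λ = 0.0332 V⁻¹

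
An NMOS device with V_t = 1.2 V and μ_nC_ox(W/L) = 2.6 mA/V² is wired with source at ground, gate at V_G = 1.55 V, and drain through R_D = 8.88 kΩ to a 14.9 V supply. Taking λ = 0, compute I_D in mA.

V_GS = V_G = 1.55 V, so V_ov = 1.55 − 1.2 = 0.35 V.
Assume saturation: I_D = ½ k_n V_ov² = 0.5 × 2.6 × 0.35² = 0.159 mA, giving V_DS = V_DD − I_D R_D = 14.9 − 0.159 × 8.88 = 13.5 V.
V_DS = 13.5 V ≥ V_ov = 0.35 V, confirming saturation.

I_D = 0.159 mA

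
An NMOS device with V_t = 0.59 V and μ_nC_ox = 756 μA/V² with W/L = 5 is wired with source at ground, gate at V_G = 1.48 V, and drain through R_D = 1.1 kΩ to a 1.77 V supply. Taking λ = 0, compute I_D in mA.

I_D = 1.18 mA

V_GS = V_G = 1.48 V, so V_ov = 1.48 − 0.59 = 0.89 V.
k_n = μ_nC_ox · (W/L) = 3.78 mA/V².
Assume saturation: I_D = ½ k_n V_ov² = 0.5 × 3.78 × 0.89² = 1.5 mA, giving V_DS = V_DD − I_D R_D = 1.77 − 1.5 × 1.1 = 0.123 V.
But 0.123 V < V_ov = 0.89 V, so the device is actually in triode.
In triode I_D = k_n[V_ov V_DS − ½ V_DS²] and I_D = (V_DD − V_DS)/R_D. Equating: 2.08 V_DS² − 4.701 V_DS + 1.77 = 0, giving V_DS = 0.477 V (the root below V_ov).
I_D = (1.77 − 0.477) / 1.1 = 1.18 mA.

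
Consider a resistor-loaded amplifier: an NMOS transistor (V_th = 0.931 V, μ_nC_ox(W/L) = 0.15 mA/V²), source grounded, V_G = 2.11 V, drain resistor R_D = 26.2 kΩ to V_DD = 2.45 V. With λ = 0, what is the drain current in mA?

I_D = 0.0731 mA

V_GS = V_G = 2.11 V, so V_ov = 2.11 − 0.931 = 1.18 V.
Assume saturation: I_D = ½ k_n V_ov² = 0.5 × 0.15 × 1.18² = 0.104 mA, giving V_DS = V_DD − I_D R_D = 2.45 − 0.104 × 26.2 = -0.281 V.
But -0.281 V < V_ov = 1.18 V, so the device is actually in triode.
In triode I_D = k_n[V_ov V_DS − ½ V_DS²] and I_D = (V_DD − V_DS)/R_D. Equating: 1.96 V_DS² − 5.633 V_DS + 2.45 = 0, giving V_DS = 0.535 V (the root below V_ov).
I_D = (2.45 − 0.535) / 26.2 = 0.0731 mA.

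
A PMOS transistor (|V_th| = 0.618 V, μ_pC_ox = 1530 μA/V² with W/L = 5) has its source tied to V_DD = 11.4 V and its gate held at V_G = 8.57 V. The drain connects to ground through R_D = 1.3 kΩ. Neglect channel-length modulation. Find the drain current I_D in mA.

I_D = 8.33 mA

V_SG = V_DD − V_G = 11.4 − 8.57 = 2.83 V, so V_ov = 2.83 − 0.618 = 2.21 V.
k_p = μ_pC_ox · (W/L) = 7.65 mA/V².
Assume saturation: I_D = ½ k_p V_ov² = 0.5 × 7.65 × 2.21² = 18.7 mA, giving V_SD = V_DD − I_D R_D = 11.4 − 18.7 × 1.3 = -12.9 V.
But -12.9 V < V_ov = 2.21 V, so the device is actually in triode.
In triode I_D = k_p[V_ov V_SD − ½ V_SD²] and I_D = (V_DD − V_SD)/R_D. Equating: 4.97 V_SD² − 23 V_SD + 11.4 = 0, giving V_SD = 0.565 V (the root below V_ov).
I_D = (11.4 − 0.565) / 1.3 = 8.33 mA.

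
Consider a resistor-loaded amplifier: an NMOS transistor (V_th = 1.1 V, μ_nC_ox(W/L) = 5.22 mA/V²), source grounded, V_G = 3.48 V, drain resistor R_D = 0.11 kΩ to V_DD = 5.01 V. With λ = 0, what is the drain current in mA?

I_D = 14.8 mA

V_GS = V_G = 3.48 V, so V_ov = 3.48 − 1.1 = 2.38 V.
Assume saturation: I_D = ½ k_n V_ov² = 0.5 × 5.22 × 2.38² = 14.8 mA, giving V_DS = V_DD − I_D R_D = 5.01 − 14.8 × 0.11 = 3.38 V.
V_DS = 3.38 V ≥ V_ov = 2.38 V, confirming saturation.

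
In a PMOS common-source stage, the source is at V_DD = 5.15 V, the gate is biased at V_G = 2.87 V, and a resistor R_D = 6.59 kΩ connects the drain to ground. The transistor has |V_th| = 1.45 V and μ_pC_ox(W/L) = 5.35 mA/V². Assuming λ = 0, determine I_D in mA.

V_SG = V_DD − V_G = 5.15 − 2.87 = 2.28 V, so V_ov = 2.28 − 1.45 = 0.83 V.
Assume saturation: I_D = ½ k_p V_ov² = 0.5 × 5.35 × 0.83² = 1.84 mA, giving V_SD = V_DD − I_D R_D = 5.15 − 1.84 × 6.59 = -6.99 V.
But -6.99 V < V_ov = 0.83 V, so the device is actually in triode.
In triode I_D = k_p[V_ov V_SD − ½ V_SD²] and I_D = (V_DD − V_SD)/R_D. Equating: 17.6 V_SD² − 30.26 V_SD + 5.15 = 0, giving V_SD = 0.192 V (the root below V_ov).
I_D = (5.15 − 0.192) / 6.59 = 0.752 mA.

I_D = 0.752 mA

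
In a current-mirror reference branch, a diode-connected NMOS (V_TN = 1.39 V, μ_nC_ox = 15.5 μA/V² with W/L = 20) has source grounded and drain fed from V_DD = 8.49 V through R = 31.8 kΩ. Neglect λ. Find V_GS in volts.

With gate tied to drain, V_GS = V_DS ≥ V_GS − V_TN, so the device is in saturation.
k_n = μ_nC_ox · (W/L) = 0.31 mA/V².
KCL at the drain: ½ k_n (V_GS − V_TN)² = (V_DD − V_GS)/R.
Let x = V_GS − 1.39. Then 4.93 x² + x − 7.1 = 0, giving x = 1.1 V (positive root), so V_GS = 2.49 V.
I_D = (V_DD − V_GS)/R = (8.49 − 2.49) / 31.8 = 0.189 mA.

V_GS = 2.49 V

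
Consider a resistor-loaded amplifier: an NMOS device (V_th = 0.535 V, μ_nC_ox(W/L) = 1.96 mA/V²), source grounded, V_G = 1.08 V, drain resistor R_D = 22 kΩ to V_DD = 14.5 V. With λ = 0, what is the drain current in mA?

I_D = 0.291 mA

V_GS = V_G = 1.08 V, so V_ov = 1.08 − 0.535 = 0.545 V.
Assume saturation: I_D = ½ k_n V_ov² = 0.5 × 1.96 × 0.545² = 0.291 mA, giving V_DS = V_DD − I_D R_D = 14.5 − 0.291 × 22 = 8.1 V.
V_DS = 8.1 V ≥ V_ov = 0.545 V, confirming saturation.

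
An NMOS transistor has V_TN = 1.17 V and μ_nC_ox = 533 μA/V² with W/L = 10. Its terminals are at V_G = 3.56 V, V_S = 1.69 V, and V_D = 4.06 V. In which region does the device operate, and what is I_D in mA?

Saturation; I_D = 1.31 mA

V_GS = V_G − V_S = 3.56 − 1.69 = 1.87 V; V_DS = V_D − V_S = 4.06 − 1.69 = 2.37 V.
k_n = μ_nC_ox · (W/L) = 5.33 mA/V².
V_ov = V_GS − V_TN = 1.87 − 1.17 = 0.7 V.
Since V_DS = 2.37 V ≥ V_ov = 0.7 V, the device is in saturation.
I_D = ½ k_n V_ov² = 0.5 × 5.33 × 0.7² = 1.31 mA.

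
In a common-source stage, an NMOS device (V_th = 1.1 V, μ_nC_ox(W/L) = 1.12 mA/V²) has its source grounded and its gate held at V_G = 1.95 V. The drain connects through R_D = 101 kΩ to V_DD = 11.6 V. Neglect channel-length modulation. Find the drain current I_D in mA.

I_D = 0.114 mA

V_GS = V_G = 1.95 V, so V_ov = 1.95 − 1.1 = 0.85 V.
Assume saturation: I_D = ½ k_n V_ov² = 0.5 × 1.12 × 0.85² = 0.405 mA, giving V_DS = V_DD − I_D R_D = 11.6 − 0.405 × 101 = -29.3 V.
But -29.3 V < V_ov = 0.85 V, so the device is actually in triode.
In triode I_D = k_n[V_ov V_DS − ½ V_DS²] and I_D = (V_DD − V_DS)/R_D. Equating: 56.6 V_DS² − 97.15 V_DS + 11.6 = 0, giving V_DS = 0.129 V (the root below V_ov).
I_D = (11.6 − 0.129) / 101 = 0.114 mA.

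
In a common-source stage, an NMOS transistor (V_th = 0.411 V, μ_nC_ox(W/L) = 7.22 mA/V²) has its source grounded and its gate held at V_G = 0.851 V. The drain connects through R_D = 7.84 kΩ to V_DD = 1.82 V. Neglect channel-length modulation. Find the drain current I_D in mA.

I_D = 0.222 mA

V_GS = V_G = 0.851 V, so V_ov = 0.851 − 0.411 = 0.44 V.
Assume saturation: I_D = ½ k_n V_ov² = 0.5 × 7.22 × 0.44² = 0.699 mA, giving V_DS = V_DD − I_D R_D = 1.82 − 0.699 × 7.84 = -3.66 V.
But -3.66 V < V_ov = 0.44 V, so the device is actually in triode.
In triode I_D = k_n[V_ov V_DS − ½ V_DS²] and I_D = (V_DD − V_DS)/R_D. Equating: 28.3 V_DS² − 25.91 V_DS + 1.82 = 0, giving V_DS = 0.0767 V (the root below V_ov).
I_D = (1.82 − 0.0767) / 7.84 = 0.222 mA.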